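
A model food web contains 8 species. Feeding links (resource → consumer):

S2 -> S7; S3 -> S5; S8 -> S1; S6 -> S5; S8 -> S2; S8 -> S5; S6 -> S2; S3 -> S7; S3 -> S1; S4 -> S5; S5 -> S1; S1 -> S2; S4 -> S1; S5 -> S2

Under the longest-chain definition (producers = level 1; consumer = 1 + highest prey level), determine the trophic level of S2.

S8 is a producer → level 1.
S5 eats S8 (level 1); other prey at levels: S3 1, S4 1, S6 1 → level 2.
S1 eats S5 (level 2); other prey at levels: S8 1, S3 1, S4 1 → level 3.
S2 eats S1 (level 3); other prey at levels: S8 1, S6 1, S5 2 → level 4.

Trophic level 4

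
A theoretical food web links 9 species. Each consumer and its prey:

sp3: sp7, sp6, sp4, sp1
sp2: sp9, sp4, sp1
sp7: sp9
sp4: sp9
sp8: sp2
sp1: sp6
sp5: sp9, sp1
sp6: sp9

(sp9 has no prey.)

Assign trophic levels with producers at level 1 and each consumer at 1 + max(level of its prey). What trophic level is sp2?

sp9 is a producer → level 1.
sp6 eats sp9 → level 2.
sp1 eats sp6 → level 3.
sp2 eats sp1 (level 3); other prey at levels: sp9 1, sp4 2 → level 4.

Trophic level 4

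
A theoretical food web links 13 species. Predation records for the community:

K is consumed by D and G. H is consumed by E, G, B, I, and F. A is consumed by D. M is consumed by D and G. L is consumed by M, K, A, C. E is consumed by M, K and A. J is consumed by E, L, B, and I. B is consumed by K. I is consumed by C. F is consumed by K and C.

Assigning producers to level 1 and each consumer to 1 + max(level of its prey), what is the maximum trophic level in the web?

Producers (level 1): J, H.
J → L → K → D gives D level 4.
No species has a prey at level 4, so no species reaches level 5.

4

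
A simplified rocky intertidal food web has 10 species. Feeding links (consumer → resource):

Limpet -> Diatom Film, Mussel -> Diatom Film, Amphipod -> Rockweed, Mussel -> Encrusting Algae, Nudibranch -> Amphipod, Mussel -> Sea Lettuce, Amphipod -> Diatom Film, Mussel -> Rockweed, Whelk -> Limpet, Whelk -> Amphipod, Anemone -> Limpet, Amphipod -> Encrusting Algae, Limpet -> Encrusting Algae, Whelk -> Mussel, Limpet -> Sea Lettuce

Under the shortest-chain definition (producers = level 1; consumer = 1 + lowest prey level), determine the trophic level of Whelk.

Trophic level 3

Rockweed is a producer → level 1.
Mussel eats Rockweed → level 2.
Whelk eats Mussel → level 3.
No prey of Whelk is below level 2, so 3 is the minimum.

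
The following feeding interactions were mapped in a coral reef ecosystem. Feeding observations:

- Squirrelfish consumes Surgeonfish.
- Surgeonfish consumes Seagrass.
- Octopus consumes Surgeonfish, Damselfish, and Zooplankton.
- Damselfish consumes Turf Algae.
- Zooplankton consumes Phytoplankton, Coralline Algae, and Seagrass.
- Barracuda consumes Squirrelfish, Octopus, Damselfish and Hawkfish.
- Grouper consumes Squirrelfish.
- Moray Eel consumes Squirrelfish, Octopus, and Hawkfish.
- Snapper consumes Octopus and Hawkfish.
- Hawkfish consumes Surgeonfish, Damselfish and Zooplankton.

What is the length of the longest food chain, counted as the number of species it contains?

4 species

One longest chain: Seagrass → Surgeonfish → Squirrelfish → Moray Eel.
It has 4 species and 3 links.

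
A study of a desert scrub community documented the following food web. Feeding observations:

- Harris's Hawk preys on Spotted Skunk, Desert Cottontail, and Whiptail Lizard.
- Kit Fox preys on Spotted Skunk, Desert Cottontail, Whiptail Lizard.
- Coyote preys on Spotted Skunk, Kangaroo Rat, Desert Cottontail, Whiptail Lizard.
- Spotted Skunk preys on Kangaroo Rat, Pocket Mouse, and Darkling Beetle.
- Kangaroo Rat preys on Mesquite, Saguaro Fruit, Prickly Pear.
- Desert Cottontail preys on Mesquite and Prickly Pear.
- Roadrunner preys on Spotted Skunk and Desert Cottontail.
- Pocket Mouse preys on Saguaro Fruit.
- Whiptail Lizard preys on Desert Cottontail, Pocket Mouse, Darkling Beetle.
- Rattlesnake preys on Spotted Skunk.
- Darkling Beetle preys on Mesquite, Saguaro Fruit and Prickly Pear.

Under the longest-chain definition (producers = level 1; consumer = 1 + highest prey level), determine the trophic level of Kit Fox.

Mesquite is a producer → level 1.
Kangaroo Rat eats Mesquite (level 1); other prey at levels: Prickly Pear 1, Saguaro Fruit 1 → level 2.
Spotted Skunk eats Kangaroo Rat (level 2); other prey at levels: Pocket Mouse 2, Darkling Beetle 2 → level 3.
Kit Fox eats Spotted Skunk (level 3); other prey at levels: Desert Cottontail 2, Whiptail Lizard 3 → level 4.

Trophic level 4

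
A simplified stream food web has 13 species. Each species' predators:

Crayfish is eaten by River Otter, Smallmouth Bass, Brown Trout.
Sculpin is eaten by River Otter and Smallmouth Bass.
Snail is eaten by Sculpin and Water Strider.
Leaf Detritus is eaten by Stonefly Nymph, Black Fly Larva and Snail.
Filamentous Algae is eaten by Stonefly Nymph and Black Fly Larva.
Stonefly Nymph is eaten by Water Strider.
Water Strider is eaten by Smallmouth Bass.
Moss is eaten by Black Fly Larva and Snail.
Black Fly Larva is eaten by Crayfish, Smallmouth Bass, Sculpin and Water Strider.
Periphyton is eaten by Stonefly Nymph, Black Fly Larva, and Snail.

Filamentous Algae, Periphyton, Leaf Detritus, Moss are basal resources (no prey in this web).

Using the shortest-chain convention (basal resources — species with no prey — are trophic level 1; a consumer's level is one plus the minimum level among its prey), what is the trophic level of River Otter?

Trophic level 4

Filamentous Algae has no prey (basal) → level 1.
Black Fly Larva eats Filamentous Algae → level 2.
Crayfish eats Black Fly Larva → level 3.
River Otter eats Crayfish → level 4.
No prey of River Otter is below level 3, so 4 is the minimum.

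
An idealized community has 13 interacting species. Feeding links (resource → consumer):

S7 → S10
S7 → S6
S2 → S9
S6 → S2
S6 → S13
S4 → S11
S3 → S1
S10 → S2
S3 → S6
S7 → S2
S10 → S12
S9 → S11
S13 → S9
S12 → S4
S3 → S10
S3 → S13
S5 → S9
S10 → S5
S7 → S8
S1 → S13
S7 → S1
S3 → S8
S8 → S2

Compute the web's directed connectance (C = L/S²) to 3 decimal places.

C = 0.136

The web has S = 13 species and L = 23 feeding links.
C = L / S² = 23 / 169 = 0.1361 ≈ 0.136.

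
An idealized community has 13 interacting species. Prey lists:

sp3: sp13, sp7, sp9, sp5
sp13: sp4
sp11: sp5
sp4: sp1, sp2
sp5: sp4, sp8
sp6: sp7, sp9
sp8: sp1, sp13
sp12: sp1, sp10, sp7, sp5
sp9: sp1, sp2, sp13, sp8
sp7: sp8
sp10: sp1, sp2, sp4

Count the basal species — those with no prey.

2

Basal species (no prey listed): sp1, sp2.
Count: 2.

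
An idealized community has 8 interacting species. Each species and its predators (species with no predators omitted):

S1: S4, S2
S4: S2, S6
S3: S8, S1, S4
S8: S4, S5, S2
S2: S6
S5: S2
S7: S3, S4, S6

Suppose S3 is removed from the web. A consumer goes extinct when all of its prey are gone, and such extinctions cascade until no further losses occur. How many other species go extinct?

Remove S3.
Round 1: S8 (all prey gone), S1 (all prey gone) → extinct.
Round 2: S5 (all prey gone) → extinct.
No further losses. Total secondary extinctions: 3.

3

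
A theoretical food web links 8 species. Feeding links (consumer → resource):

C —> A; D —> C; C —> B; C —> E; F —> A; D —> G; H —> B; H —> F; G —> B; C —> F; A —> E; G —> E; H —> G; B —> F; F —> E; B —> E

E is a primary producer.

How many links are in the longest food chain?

5 links

One longest chain: E → A → F → B → C → D.
It has 6 species and 5 links.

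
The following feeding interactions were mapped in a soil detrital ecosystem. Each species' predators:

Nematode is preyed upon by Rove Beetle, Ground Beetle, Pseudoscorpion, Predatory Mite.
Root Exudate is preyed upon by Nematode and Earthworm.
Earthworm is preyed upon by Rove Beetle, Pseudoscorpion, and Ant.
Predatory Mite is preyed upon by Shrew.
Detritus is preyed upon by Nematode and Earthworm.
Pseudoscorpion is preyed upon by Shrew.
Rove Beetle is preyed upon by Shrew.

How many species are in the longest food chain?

One longest chain: Detritus → Earthworm → Pseudoscorpion → Shrew.
It has 4 species and 3 links.

4 species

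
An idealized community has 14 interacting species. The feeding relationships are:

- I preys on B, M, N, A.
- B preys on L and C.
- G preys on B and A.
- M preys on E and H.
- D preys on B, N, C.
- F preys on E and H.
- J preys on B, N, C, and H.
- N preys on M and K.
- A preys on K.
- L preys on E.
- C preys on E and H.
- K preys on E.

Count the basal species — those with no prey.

2

Basal species (no prey listed): E, H.
Count: 2.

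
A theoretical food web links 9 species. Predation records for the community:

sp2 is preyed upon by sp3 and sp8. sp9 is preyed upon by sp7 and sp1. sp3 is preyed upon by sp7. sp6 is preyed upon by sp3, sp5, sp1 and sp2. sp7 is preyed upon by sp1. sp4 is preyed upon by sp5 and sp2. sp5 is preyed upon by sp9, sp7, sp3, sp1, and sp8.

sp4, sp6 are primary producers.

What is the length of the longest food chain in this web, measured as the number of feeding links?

4 links

One longest chain: sp4 → sp5 → sp9 → sp7 → sp1.
It has 5 species and 4 links.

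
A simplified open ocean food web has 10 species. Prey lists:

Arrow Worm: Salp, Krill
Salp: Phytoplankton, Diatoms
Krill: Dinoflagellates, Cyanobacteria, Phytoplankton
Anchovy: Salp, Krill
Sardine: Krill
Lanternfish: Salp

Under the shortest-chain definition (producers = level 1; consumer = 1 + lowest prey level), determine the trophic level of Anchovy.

Phytoplankton is a producer → level 1.
Salp eats Phytoplankton → level 2.
Anchovy eats Salp → level 3.
No prey of Anchovy is below level 2, so 3 is the minimum.

Trophic level 3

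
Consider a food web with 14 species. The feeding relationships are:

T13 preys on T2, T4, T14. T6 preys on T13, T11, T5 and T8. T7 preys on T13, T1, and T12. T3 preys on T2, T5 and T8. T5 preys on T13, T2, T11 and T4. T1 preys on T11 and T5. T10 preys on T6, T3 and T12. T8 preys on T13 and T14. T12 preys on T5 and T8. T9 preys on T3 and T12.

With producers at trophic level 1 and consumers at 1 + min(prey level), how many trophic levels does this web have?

Producers (level 1): T4, T2, T11, T14.
Following each consumer down to its lowest-level prey: T4 → T5 → T12 (levels 1 through 3).
All prey of T12 (T5 2, T8 2) are at level 2 or above, so T12 is at level 1 + 2 = 3.
Every consumer has at least one prey at level 2 or below, so none exceeds level 3.

3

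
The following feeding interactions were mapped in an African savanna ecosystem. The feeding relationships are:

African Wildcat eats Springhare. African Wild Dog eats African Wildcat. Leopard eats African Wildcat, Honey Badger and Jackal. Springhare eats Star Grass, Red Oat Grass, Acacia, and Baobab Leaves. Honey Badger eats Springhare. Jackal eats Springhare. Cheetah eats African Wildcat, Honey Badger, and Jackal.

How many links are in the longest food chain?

One longest chain: Star Grass → Springhare → Honey Badger → Leopard.
It has 4 species and 3 links.

3 links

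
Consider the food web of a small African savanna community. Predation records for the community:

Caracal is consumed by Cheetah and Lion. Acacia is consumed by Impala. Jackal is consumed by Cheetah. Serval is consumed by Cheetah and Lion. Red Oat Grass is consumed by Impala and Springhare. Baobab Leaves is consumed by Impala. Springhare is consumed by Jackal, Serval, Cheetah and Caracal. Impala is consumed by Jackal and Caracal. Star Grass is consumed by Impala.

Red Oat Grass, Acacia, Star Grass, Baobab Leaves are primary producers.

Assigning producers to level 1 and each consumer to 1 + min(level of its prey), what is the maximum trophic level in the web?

4

Producers (level 1): Red Oat Grass, Acacia, Star Grass, Baobab Leaves.
Following each consumer down to its lowest-level prey: Red Oat Grass → Springhare → Serval → Lion (levels 1 through 4).
All prey of Lion (Serval 3, Caracal 3) are at level 3 or above, so Lion is at level 1 + 3 = 4.
Every consumer has at least one prey at level 3 or below, so none exceeds level 4.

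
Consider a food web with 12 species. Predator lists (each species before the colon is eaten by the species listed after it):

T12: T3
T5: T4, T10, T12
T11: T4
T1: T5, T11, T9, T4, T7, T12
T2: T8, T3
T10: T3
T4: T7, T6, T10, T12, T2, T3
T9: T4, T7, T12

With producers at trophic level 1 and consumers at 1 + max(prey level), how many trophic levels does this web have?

Producers (level 1): T1.
T1 → T5 → T4 → T12 → T3 gives T3 level 5.
No species has a prey at level 5, so no species reaches level 6.

5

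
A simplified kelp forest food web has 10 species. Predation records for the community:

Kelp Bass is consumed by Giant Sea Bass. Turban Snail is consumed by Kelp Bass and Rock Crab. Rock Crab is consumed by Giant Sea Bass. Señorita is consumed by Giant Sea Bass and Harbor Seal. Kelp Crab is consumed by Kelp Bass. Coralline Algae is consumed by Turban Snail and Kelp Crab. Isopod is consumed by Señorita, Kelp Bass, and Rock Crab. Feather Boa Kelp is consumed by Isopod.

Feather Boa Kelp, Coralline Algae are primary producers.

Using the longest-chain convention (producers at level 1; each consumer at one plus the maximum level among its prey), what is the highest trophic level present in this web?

4

Producers (level 1): Feather Boa Kelp, Coralline Algae.
Feather Boa Kelp → Isopod → Señorita → Harbor Seal gives Harbor Seal level 4.
No species has a prey at level 4, so no species reaches level 5.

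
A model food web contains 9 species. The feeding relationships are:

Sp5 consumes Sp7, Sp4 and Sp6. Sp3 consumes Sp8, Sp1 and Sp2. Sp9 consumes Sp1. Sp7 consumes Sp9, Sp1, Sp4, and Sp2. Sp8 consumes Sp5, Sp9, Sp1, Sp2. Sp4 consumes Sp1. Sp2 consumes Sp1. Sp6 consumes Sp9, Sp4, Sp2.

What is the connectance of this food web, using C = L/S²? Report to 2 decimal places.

C = 0.25

The web has S = 9 species and L = 20 feeding links.
C = L / S² = 20 / 81 = 0.2469 ≈ 0.25.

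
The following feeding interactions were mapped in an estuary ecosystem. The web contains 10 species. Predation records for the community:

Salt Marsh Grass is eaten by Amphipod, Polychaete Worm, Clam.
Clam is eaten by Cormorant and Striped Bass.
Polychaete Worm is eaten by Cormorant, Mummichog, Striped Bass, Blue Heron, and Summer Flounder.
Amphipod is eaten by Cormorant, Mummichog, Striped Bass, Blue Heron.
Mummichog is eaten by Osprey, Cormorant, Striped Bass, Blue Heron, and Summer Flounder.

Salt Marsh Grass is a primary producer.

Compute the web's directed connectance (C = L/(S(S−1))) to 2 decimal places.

The web has S = 10 species and L = 19 feeding links.
C = L / (S(S−1)) = 19 / 90 = 0.2111 ≈ 0.21.

C = 0.21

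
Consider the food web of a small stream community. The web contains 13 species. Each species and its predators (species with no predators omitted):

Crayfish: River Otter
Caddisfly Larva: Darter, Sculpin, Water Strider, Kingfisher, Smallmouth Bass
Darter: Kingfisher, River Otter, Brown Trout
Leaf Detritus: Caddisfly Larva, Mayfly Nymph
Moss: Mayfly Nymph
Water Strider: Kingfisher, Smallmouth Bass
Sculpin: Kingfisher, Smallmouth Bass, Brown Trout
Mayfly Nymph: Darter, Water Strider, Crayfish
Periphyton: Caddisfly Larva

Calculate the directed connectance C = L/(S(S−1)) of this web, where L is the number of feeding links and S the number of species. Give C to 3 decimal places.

C = 0.135

The web has S = 13 species and L = 21 feeding links.
C = L / (S(S−1)) = 21 / 156 = 0.1346 ≈ 0.135.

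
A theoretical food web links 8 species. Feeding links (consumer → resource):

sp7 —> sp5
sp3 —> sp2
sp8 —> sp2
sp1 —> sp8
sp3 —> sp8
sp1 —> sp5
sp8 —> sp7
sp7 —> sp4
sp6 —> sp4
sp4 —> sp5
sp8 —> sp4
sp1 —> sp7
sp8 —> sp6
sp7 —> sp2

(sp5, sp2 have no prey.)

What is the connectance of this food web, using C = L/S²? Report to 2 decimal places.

C = 0.22

The web has S = 8 species and L = 14 feeding links.
C = L / S² = 14 / 64 = 0.2188 ≈ 0.22.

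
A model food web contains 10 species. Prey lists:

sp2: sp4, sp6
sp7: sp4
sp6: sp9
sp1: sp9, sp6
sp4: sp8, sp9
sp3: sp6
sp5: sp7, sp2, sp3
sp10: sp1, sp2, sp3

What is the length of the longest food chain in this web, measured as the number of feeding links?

One longest chain: sp9 → sp6 → sp1 → sp10.
It has 4 species and 3 links.

3 links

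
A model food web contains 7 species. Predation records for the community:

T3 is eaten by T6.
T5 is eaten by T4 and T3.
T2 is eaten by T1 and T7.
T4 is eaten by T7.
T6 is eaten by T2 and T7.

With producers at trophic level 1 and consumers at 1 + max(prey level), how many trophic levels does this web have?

5

Producers (level 1): T5.
T5 → T3 → T6 → T2 → T1 gives T1 level 5.
No species has a prey at level 5, so no species reaches level 6.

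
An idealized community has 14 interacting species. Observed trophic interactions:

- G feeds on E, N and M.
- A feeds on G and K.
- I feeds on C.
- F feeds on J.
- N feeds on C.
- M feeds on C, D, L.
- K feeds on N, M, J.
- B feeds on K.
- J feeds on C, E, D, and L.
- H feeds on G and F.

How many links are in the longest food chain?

3 links

One longest chain: C → N → K → B.
It has 4 species and 3 links.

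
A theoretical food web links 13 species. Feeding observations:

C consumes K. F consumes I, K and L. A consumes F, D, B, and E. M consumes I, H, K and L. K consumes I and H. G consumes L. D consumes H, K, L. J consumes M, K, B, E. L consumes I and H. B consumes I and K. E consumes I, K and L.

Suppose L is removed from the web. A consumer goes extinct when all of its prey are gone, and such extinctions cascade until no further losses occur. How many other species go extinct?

1

Remove L.
Round 1: G (all prey gone) → extinct.
No further losses. Total secondary extinctions: 1.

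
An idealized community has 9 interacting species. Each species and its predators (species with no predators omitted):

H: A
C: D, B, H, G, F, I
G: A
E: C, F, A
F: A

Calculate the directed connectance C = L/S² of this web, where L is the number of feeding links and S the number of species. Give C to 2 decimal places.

C = 0.15

The web has S = 9 species and L = 12 feeding links.
C = L / S² = 12 / 81 = 0.1481 ≈ 0.15.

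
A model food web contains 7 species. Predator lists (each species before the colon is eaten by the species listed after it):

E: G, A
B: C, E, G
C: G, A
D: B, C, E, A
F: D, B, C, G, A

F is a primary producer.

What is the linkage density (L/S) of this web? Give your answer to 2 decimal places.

L/S = 2.29

There are L = 16 links among S = 7 species.
L/S = 16/7 = 2.2857 ≈ 2.29.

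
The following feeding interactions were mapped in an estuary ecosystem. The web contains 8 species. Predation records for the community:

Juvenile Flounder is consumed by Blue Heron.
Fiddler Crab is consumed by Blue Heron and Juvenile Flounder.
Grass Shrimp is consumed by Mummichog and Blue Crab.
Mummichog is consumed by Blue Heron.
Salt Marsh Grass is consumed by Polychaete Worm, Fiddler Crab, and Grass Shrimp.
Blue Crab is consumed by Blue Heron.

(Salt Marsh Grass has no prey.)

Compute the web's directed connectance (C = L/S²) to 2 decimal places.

C = 0.16

The web has S = 8 species and L = 10 feeding links.
C = L / S² = 10 / 64 = 0.1562 ≈ 0.16.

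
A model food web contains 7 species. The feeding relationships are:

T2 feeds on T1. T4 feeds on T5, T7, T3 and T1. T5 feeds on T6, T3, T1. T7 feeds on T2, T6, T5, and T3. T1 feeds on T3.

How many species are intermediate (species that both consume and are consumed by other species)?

Intermediate species (has both prey and predators): T1, T5, T2, T7.
Count: 4.

4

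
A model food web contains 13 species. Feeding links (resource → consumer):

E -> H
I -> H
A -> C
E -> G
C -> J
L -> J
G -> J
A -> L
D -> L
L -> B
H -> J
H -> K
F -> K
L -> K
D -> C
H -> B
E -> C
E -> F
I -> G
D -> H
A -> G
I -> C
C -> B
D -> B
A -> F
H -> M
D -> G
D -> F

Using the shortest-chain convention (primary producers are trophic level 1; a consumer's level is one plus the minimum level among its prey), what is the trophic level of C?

I is a producer → level 1.
C eats I → level 2.

Trophic level 2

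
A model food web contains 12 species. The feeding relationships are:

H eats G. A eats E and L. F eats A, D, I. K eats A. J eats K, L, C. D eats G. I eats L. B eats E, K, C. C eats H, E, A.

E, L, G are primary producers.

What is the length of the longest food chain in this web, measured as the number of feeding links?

One longest chain: E → A → C → J.
It has 4 species and 3 links.

3 links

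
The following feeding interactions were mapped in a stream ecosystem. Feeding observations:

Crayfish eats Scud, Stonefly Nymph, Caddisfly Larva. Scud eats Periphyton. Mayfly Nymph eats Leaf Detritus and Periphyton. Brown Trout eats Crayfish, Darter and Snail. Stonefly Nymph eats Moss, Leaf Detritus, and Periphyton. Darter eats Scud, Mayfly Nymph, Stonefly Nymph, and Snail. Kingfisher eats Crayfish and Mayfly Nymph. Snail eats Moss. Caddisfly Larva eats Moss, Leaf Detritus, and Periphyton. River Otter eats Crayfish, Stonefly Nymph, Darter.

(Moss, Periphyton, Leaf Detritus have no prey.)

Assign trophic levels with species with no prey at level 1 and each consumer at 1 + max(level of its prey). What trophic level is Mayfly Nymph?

Trophic level 2

Periphyton has no prey (basal) → level 1.
Mayfly Nymph eats Periphyton (level 1); other prey at levels: Leaf Detritus 1 → level 2.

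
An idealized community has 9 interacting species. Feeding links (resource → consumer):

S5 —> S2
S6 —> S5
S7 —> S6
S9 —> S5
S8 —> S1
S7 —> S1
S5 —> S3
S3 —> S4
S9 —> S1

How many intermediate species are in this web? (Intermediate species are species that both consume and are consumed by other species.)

Intermediate species (has both prey and predators): S6, S5, S3.
Count: 3.

3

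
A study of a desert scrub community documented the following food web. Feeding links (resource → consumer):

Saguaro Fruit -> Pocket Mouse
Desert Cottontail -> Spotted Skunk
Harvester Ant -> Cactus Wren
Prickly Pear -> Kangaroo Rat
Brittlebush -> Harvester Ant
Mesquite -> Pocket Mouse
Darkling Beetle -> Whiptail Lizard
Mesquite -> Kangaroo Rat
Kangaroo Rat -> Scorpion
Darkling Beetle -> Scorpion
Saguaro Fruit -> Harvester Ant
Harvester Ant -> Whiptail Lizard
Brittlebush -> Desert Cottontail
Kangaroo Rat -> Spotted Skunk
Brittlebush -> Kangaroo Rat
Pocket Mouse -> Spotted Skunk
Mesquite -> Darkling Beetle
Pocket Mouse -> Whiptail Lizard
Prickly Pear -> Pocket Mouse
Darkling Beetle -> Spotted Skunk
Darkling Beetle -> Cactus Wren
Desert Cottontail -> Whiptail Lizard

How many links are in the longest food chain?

2 links

One longest chain: Saguaro Fruit → Pocket Mouse → Whiptail Lizard.
It has 3 species and 2 links.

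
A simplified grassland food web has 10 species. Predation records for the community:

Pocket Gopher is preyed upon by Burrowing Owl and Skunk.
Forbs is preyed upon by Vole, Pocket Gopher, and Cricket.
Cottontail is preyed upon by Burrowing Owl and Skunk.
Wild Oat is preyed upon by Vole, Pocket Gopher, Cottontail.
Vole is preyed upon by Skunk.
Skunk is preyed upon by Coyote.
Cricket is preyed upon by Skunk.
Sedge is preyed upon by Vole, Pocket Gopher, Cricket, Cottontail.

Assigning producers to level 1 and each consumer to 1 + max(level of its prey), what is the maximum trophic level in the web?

Producers (level 1): Wild Oat, Sedge, Forbs.
Wild Oat → Vole → Skunk → Coyote gives Coyote level 4.
No species has a prey at level 4, so no species reaches level 5.

4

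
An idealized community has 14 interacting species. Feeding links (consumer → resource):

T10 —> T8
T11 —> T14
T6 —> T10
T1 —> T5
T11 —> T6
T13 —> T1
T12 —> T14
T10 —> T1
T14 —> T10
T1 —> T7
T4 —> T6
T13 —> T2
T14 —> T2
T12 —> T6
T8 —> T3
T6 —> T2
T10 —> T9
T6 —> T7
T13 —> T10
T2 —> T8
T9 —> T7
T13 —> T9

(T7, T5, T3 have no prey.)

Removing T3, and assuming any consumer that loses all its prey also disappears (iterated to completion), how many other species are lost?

2

Remove T3.
Round 1: T8 (all prey gone) → extinct.
Round 2: T2 (all prey gone) → extinct.
No further losses. Total secondary extinctions: 2.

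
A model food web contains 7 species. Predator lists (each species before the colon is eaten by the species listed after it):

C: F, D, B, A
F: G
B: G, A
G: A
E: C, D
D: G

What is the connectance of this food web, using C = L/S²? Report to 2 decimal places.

The web has S = 7 species and L = 11 feeding links.
C = L / S² = 11 / 49 = 0.2245 ≈ 0.22.

C = 0.22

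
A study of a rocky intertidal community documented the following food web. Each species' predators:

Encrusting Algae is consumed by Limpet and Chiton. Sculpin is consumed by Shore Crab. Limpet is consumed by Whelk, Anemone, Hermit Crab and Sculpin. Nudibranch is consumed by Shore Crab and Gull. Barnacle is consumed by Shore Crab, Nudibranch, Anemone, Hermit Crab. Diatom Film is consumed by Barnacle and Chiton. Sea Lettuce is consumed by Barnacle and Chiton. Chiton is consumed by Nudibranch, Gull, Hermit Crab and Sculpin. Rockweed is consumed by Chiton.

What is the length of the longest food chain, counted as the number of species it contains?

4 species

One longest chain: Encrusting Algae → Limpet → Sculpin → Shore Crab.
It has 4 species and 3 links.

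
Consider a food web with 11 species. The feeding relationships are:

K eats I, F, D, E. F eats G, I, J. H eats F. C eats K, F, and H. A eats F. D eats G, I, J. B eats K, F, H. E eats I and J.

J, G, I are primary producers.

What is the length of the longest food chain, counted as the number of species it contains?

4 species

One longest chain: J → F → H → C.
It has 4 species and 3 links.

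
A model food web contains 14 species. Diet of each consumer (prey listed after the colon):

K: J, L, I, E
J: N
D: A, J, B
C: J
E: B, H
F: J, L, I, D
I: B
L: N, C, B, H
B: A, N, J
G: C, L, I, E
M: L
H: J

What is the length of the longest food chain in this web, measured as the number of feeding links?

One longest chain: N → J → B → E → K.
It has 5 species and 4 links.

4 links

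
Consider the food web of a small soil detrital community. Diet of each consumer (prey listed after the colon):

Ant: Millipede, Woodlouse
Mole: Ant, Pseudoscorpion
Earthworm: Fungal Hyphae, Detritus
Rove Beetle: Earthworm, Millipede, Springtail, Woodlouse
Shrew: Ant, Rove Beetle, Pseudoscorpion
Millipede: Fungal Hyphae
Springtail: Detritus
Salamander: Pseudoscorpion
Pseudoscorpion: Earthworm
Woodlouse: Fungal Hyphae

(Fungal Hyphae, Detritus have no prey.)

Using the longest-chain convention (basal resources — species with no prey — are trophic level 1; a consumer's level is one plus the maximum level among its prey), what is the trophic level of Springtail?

Detritus has no prey (basal) → level 1.
Springtail eats Detritus → level 2.

Trophic level 2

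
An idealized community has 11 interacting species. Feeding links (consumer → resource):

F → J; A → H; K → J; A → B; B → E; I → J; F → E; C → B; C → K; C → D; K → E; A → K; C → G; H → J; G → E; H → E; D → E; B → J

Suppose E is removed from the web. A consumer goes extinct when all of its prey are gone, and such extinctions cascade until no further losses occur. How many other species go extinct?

Remove E.
Round 1: G (all prey gone), D (all prey gone) → extinct.
No further losses. Total secondary extinctions: 2.

2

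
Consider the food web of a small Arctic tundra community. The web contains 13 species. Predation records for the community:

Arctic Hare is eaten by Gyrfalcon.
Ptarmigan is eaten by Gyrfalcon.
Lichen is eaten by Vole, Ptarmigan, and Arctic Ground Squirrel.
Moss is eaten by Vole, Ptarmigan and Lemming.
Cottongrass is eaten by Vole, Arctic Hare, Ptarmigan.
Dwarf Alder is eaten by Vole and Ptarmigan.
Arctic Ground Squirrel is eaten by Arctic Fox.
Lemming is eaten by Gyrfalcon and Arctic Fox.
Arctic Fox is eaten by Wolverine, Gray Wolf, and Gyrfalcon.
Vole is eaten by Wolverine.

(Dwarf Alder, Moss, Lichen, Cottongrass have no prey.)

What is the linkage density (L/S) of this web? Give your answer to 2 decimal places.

L/S = 1.54

There are L = 20 links among S = 13 species.
L/S = 20/13 = 1.5385 ≈ 1.54.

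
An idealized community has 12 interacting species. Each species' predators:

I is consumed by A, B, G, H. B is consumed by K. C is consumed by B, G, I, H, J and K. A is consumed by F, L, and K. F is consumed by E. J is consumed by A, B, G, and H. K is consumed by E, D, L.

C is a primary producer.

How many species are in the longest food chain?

5 species

One longest chain: C → I → A → F → E.
It has 5 species and 4 links.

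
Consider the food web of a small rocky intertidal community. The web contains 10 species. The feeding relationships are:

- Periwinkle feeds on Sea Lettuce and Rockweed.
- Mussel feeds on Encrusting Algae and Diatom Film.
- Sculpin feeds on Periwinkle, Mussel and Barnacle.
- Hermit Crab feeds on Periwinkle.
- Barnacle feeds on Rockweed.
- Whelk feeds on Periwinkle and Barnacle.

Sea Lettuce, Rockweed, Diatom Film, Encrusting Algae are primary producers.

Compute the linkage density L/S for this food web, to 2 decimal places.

L/S = 1.10

There are L = 11 links among S = 10 species.
L/S = 11/10 = 1.1000 ≈ 1.10.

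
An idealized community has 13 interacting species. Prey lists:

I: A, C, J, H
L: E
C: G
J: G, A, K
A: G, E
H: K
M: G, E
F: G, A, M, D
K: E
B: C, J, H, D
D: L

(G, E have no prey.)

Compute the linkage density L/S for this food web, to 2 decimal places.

There are L = 24 links among S = 13 species.
L/S = 24/13 = 1.8462 ≈ 1.85.

L/S = 1.85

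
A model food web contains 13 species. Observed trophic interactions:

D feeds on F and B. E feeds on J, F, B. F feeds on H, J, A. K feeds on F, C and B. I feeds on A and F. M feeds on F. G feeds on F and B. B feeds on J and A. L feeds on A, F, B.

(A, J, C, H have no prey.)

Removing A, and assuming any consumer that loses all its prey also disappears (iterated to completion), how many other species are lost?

0

Remove A.
Every predator of it retains at least one other prey: F still has J, H; B still has J; L still has F, B; I still has F.
No consumer loses all prey, so no secondary extinctions occur.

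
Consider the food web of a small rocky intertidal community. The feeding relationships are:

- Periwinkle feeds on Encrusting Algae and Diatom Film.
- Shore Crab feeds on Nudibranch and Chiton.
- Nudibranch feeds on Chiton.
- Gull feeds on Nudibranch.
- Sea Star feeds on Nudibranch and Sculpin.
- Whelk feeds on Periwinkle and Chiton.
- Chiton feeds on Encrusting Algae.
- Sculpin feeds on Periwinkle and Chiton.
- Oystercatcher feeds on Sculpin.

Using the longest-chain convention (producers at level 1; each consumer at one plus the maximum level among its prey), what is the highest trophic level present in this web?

Producers (level 1): Encrusting Algae, Diatom Film.
Encrusting Algae → Chiton → Sculpin → Oystercatcher gives Oystercatcher level 4.
No species has a prey at level 4, so no species reaches level 5.

4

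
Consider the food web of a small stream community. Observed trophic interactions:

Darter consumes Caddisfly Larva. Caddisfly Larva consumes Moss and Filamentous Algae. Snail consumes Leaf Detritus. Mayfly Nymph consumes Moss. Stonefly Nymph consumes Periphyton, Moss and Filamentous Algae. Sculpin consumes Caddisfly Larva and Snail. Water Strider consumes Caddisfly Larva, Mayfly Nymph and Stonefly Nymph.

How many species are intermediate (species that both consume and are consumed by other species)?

4

Intermediate species (has both prey and predators): Caddisfly Larva, Snail, Stonefly Nymph, Mayfly Nymph.
Count: 4.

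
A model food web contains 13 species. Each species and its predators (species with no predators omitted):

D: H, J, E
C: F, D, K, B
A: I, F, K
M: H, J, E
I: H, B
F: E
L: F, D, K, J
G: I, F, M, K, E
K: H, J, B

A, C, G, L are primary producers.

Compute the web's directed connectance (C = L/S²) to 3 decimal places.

The web has S = 13 species and L = 28 feeding links.
C = L / S² = 28 / 169 = 0.1657 ≈ 0.166.

C = 0.166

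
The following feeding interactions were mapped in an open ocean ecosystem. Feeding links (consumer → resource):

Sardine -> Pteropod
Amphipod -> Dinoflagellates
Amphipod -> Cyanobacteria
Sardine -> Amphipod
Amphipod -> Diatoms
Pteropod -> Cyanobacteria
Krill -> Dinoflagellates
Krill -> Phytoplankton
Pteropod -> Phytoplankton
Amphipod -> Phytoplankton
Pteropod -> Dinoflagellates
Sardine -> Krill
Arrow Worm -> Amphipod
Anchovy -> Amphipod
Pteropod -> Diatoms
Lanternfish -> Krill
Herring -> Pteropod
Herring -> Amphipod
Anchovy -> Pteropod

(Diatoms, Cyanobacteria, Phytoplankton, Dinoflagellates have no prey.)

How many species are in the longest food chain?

One longest chain: Diatoms → Pteropod → Anchovy.
It has 3 species and 2 links.

3 species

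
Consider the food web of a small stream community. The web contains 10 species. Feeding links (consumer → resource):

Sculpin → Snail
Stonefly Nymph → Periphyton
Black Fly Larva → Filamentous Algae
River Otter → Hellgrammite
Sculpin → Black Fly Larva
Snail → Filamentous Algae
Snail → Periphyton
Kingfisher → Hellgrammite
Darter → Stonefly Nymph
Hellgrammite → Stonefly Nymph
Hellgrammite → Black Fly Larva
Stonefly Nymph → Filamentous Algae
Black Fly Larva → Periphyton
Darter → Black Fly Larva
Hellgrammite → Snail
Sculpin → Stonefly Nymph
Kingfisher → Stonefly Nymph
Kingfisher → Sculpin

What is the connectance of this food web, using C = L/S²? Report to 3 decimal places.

The web has S = 10 species and L = 18 feeding links.
C = L / S² = 18 / 100 = 0.1800 ≈ 0.180.

C = 0.180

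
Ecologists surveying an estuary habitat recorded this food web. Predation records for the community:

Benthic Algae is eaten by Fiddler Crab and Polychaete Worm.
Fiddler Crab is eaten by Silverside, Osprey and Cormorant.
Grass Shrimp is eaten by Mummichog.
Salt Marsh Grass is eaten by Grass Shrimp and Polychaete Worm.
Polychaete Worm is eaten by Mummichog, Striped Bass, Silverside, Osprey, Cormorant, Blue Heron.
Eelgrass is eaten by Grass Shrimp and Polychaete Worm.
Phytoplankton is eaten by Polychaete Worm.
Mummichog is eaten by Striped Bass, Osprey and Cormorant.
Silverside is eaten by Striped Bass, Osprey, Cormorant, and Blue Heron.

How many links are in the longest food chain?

3 links

One longest chain: Eelgrass → Grass Shrimp → Mummichog → Striped Bass.
It has 4 species and 3 links.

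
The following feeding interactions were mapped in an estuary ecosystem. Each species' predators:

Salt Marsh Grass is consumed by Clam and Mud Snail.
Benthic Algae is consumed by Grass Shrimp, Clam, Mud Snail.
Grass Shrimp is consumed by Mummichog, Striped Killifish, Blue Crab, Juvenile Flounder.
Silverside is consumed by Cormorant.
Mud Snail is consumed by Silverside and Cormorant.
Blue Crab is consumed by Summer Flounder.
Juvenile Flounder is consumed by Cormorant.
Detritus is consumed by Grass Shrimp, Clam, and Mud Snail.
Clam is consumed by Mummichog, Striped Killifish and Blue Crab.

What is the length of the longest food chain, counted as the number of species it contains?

One longest chain: Benthic Algae → Mud Snail → Silverside → Cormorant.
It has 4 species and 3 links.

4 species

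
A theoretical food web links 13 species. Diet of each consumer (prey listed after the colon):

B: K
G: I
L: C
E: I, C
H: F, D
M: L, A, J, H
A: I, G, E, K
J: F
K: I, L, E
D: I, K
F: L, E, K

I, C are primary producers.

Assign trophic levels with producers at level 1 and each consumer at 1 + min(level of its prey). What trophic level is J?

Trophic level 4

C is a producer → level 1.
L eats C → level 2.
F eats L → level 3.
J eats F → level 4.
No prey of J is below level 3, so 4 is the minimum.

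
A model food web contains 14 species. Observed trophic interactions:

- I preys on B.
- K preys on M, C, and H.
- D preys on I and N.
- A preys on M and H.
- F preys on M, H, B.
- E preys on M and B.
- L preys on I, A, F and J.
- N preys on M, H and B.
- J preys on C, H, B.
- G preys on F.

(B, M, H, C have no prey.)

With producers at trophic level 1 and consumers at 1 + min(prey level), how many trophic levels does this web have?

3

Producers (level 1): B, M, H, C.
Following each consumer down to its lowest-level prey: B → N → D (levels 1 through 3).
All prey of D (N 2, I 2) are at level 2 or above, so D is at level 1 + 2 = 3.
Every consumer has at least one prey at level 2 or below, so none exceeds level 3.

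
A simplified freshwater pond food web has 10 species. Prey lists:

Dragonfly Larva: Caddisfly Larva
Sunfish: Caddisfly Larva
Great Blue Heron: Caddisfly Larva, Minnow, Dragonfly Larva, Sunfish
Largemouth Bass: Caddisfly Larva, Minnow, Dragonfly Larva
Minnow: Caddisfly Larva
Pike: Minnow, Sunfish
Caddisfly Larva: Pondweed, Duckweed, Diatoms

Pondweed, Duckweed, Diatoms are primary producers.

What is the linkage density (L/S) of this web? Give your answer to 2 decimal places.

L/S = 1.50

There are L = 15 links among S = 10 species.
L/S = 15/10 = 1.5000 ≈ 1.50.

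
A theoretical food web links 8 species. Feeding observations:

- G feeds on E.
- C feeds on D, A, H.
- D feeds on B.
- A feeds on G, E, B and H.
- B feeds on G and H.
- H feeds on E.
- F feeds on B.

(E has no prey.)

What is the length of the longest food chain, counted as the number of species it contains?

5 species

One longest chain: E → H → B → D → C.
It has 5 species and 4 links.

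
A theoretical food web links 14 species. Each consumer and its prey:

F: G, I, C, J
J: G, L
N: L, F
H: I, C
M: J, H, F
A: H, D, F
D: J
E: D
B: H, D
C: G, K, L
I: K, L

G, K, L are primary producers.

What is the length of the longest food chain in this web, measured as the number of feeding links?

One longest chain: K → I → F → M.
It has 4 species and 3 links.

3 links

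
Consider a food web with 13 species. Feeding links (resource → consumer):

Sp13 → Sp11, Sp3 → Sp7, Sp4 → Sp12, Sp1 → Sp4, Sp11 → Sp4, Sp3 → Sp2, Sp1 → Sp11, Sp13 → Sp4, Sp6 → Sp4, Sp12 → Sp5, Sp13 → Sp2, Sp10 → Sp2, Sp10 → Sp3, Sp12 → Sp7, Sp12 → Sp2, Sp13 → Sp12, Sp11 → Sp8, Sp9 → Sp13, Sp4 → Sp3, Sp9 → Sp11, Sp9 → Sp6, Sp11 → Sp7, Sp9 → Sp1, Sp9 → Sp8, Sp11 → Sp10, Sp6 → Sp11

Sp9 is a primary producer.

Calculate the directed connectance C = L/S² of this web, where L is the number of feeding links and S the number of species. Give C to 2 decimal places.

C = 0.15

The web has S = 13 species and L = 26 feeding links.
C = L / S² = 26 / 169 = 0.1538 ≈ 0.15.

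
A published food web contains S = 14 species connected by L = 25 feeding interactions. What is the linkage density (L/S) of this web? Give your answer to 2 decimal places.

L/S = 1.79

There are L = 25 links among S = 14 species.
L/S = 25/14 = 1.7857 ≈ 1.79.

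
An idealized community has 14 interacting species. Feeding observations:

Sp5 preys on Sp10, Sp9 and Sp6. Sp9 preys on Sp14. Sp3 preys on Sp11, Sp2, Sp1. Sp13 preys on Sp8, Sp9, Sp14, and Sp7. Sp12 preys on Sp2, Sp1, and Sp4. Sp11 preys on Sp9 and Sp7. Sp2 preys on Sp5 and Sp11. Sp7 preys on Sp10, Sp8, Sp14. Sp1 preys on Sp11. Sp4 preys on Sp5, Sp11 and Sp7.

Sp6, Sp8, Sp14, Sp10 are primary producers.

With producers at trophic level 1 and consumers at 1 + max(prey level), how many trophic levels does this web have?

5

Producers (level 1): Sp6, Sp8, Sp14, Sp10.
Sp14 → Sp9 → Sp11 → Sp2 → Sp3 gives Sp3 level 5.
No species has a prey at level 5, so no species reaches level 6.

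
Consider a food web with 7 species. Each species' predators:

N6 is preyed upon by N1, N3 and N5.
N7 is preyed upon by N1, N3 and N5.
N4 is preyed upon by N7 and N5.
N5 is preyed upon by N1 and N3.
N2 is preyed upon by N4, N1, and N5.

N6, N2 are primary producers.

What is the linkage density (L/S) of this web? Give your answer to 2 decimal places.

There are L = 13 links among S = 7 species.
L/S = 13/7 = 1.8571 ≈ 1.86.

L/S = 1.86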